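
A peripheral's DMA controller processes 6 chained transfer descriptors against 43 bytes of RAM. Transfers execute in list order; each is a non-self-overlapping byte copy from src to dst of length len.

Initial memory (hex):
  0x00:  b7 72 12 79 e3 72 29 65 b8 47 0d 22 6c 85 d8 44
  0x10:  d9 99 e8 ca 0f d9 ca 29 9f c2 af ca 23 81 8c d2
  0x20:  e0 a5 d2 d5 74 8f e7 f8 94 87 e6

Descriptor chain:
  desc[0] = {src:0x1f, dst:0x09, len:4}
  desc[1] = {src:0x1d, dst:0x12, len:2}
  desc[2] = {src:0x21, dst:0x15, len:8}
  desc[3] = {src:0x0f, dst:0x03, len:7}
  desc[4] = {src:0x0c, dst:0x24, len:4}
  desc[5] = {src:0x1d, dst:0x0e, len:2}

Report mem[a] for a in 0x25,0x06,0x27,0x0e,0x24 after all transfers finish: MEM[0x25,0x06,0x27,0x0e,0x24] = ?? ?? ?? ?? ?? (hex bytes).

MEM[0x25,0x06,0x27,0x0e,0x24] = 85 81 44 81 d2

  after D0: wrote 4B at 0x09 = d2e0a5d2
  after D1: wrote 2B at 0x12 = 818c
  after D2: wrote 8B at 0x15 = a5d2d5748fe7f894
  after D3: wrote 7B at 0x03 = 44d999818c0fa5
  after D4: wrote 4B at 0x24 = d285d844
  after D5: wrote 2B at 0x0e = 818c
query mem[0x25]=0x85, mem[0x06]=0x81, mem[0x27]=0x44, mem[0x0e]=0x81, mem[0x24]=0xd2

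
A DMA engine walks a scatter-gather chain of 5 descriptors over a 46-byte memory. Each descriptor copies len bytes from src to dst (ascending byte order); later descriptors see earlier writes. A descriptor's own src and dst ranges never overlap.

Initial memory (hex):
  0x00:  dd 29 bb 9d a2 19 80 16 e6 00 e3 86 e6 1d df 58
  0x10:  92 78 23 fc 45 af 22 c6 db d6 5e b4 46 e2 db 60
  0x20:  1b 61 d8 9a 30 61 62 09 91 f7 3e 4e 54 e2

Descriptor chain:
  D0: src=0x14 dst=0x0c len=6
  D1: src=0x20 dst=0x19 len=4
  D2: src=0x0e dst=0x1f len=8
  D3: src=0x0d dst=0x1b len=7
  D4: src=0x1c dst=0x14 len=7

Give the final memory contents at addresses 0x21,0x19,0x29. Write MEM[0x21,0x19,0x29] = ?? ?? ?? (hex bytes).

#0 dst[0x0c+6] := {0x45,0xaf,0x22,0xc6,0xdb,0xd6}
#1 dst[0x19+4] := {0x1b,0x61,0xd8,0x9a}
#2 dst[0x1f+8] := {0x22,0xc6,0xdb,0xd6,0x23,0xfc,0x45,0xaf}
#3 dst[0x1b+7] := {0xaf,0x22,0xc6,0xdb,0xd6,0x23,0xfc}
#4 dst[0x14+7] := {0x22,0xc6,0xdb,0xd6,0x23,0xfc,0xd6}
query mem[0x21]=0xfc, mem[0x19]=0xfc, mem[0x29]=0xf7

MEM[0x21,0x19,0x29] = fc fc f7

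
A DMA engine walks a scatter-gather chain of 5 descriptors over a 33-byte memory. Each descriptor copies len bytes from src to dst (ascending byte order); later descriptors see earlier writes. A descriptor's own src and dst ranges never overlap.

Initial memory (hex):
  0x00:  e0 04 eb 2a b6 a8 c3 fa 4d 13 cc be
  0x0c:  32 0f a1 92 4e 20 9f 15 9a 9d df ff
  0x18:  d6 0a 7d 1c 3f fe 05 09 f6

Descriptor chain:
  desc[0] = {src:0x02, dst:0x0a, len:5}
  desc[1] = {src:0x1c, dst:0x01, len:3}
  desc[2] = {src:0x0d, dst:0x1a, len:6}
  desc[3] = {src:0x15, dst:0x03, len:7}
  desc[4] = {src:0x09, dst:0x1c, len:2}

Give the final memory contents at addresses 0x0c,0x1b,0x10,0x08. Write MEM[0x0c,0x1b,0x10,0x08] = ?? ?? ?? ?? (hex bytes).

MEM[0x0c,0x1b,0x10,0x08] = b6 c3 4e a8

[0] 0x02->0x0a len=5 : eb 2a b6 a8 c3
[1] 0x1c->0x01 len=3 : 3f fe 05
[2] 0x0d->0x1a len=6 : a8 c3 92 4e 20 9f
[3] 0x15->0x03 len=7 : 9d df ff d6 0a a8 c3
[4] 0x09->0x1c len=2 : c3 eb
query mem[0x0c]=0xb6, mem[0x1b]=0xc3, mem[0x10]=0x4e, mem[0x08]=0xa8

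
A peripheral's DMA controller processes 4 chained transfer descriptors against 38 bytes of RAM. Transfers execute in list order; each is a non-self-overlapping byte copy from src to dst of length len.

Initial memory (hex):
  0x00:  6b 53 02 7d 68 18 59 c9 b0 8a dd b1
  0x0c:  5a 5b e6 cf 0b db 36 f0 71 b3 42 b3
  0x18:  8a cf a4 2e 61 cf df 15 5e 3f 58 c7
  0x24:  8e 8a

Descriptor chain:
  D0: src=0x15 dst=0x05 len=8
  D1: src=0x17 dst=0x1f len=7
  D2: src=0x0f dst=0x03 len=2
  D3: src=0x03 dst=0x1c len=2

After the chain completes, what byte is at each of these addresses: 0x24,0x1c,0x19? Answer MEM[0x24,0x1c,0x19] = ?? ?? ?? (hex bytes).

D0: mem[0x05..0x0c] <- [b3 42 b3 8a cf a4 2e 61]
D1: mem[0x1f..0x25] <- [b3 8a cf a4 2e 61 cf]
D2: mem[0x03..0x04] <- [cf 0b]
D3: mem[0x1c..0x1d] <- [cf 0b]
query mem[0x24]=0x61, mem[0x1c]=0xcf, mem[0x19]=0xcf

MEM[0x24,0x1c,0x19] = 61 cf cf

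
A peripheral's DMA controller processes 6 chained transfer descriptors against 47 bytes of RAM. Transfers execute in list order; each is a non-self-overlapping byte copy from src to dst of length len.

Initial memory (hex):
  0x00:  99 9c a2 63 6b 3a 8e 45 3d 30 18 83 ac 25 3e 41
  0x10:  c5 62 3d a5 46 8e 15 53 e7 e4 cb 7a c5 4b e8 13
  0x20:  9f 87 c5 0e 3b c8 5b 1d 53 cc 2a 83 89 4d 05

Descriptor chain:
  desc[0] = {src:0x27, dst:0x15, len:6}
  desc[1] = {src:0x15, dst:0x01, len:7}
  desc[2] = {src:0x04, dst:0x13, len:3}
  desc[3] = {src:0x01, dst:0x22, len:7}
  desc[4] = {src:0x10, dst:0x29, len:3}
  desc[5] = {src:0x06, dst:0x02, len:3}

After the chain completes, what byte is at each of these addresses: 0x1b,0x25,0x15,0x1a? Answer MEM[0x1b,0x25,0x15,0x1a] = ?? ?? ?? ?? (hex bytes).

[0] 0x27->0x15 len=6 : 1d 53 cc 2a 83 89
[1] 0x15->0x01 len=7 : 1d 53 cc 2a 83 89 7a
[2] 0x04->0x13 len=3 : 2a 83 89
[3] 0x01->0x22 len=7 : 1d 53 cc 2a 83 89 7a
[4] 0x10->0x29 len=3 : c5 62 3d
[5] 0x06->0x02 len=3 : 89 7a 3d
query mem[0x1b]=0x7a, mem[0x25]=0x2a, mem[0x15]=0x89, mem[0x1a]=0x89

MEM[0x1b,0x25,0x15,0x1a] = 7a 2a 89 89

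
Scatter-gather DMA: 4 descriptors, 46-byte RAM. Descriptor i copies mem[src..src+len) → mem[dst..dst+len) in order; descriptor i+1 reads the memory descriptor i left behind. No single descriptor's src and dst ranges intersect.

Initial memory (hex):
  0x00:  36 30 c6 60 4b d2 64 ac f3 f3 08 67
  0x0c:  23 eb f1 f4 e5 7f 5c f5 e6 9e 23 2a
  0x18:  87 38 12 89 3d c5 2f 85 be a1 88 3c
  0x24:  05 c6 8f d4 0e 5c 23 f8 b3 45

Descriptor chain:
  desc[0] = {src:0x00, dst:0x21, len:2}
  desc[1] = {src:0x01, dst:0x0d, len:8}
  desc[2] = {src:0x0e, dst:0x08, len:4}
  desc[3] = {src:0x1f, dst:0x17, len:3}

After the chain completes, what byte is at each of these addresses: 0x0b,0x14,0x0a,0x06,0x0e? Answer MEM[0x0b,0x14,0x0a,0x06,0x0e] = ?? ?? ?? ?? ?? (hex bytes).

MEM[0x0b,0x14,0x0a,0x06,0x0e] = d2 f3 4b 64 c6

  after D0: wrote 2B at 0x21 = 3630
  after D1: wrote 8B at 0x0d = 30c6604bd264acf3
  after D2: wrote 4B at 0x08 = c6604bd2
  after D3: wrote 3B at 0x17 = 85be36
query mem[0x0b]=0xd2, mem[0x14]=0xf3, mem[0x0a]=0x4b, mem[0x06]=0x64, mem[0x0e]=0xc6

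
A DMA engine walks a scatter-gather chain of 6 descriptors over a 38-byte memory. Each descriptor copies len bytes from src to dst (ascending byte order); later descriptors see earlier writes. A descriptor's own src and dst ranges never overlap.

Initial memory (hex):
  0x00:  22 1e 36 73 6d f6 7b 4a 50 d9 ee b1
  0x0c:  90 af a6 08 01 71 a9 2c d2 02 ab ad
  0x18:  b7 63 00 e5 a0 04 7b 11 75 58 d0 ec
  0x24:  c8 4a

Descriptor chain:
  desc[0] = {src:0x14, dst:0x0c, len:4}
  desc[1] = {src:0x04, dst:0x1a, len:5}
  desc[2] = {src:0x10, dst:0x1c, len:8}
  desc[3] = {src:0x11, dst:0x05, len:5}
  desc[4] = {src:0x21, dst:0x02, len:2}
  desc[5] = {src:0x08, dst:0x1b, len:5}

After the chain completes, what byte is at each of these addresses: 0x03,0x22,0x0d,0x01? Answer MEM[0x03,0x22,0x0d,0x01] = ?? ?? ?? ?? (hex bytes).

MEM[0x03,0x22,0x0d,0x01] = ab ab 02 1e

D0: mem[0x0c..0x0f] <- [d2 02 ab ad]
D1: mem[0x1a..0x1e] <- [6d f6 7b 4a 50]
D2: mem[0x1c..0x23] <- [01 71 a9 2c d2 02 ab ad]
D3: mem[0x05..0x09] <- [71 a9 2c d2 02]
D4: mem[0x02..0x03] <- [02 ab]
D5: mem[0x1b..0x1f] <- [d2 02 ee b1 d2]
query mem[0x03]=0xab, mem[0x22]=0xab, mem[0x0d]=0x02, mem[0x01]=0x1e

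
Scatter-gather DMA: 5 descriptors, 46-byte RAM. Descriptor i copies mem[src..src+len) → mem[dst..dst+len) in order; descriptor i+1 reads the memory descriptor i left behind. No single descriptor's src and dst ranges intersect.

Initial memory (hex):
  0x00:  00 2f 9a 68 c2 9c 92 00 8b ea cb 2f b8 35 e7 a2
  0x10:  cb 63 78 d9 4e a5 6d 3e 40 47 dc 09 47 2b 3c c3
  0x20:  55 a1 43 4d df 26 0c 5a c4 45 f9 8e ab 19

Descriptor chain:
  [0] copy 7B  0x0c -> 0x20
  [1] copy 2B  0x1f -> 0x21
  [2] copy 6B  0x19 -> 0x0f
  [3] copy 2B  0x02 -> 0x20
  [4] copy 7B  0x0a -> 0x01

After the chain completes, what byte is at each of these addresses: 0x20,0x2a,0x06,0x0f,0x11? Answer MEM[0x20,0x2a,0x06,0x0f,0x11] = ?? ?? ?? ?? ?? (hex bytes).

MEM[0x20,0x2a,0x06,0x0f,0x11] = 9a f9 47 47 09

  after D0: wrote 7B at 0x20 = b835e7a2cb6378
  after D1: wrote 2B at 0x21 = c3b8
  after D2: wrote 6B at 0x0f = 47dc09472b3c
  after D3: wrote 2B at 0x20 = 9a68
  after D4: wrote 7B at 0x01 = cb2fb835e747dc
query mem[0x20]=0x9a, mem[0x2a]=0xf9, mem[0x06]=0x47, mem[0x0f]=0x47, mem[0x11]=0x09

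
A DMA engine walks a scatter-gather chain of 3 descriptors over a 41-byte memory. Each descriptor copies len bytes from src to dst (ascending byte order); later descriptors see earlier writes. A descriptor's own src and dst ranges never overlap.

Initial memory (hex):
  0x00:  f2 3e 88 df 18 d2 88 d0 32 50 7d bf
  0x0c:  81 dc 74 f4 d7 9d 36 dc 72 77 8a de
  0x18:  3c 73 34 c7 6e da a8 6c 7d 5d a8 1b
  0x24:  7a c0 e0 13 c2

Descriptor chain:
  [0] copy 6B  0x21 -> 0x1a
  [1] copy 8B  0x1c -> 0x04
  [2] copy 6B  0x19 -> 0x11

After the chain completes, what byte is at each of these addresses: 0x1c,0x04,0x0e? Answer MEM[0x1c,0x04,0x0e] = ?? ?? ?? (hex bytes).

MEM[0x1c,0x04,0x0e] = 1b 1b 74

D0: mem[0x1a..0x1f] <- [5d a8 1b 7a c0 e0]
D1: mem[0x04..0x0b] <- [1b 7a c0 e0 7d 5d a8 1b]
D2: mem[0x11..0x16] <- [73 5d a8 1b 7a c0]
query mem[0x1c]=0x1b, mem[0x04]=0x1b, mem[0x0e]=0x74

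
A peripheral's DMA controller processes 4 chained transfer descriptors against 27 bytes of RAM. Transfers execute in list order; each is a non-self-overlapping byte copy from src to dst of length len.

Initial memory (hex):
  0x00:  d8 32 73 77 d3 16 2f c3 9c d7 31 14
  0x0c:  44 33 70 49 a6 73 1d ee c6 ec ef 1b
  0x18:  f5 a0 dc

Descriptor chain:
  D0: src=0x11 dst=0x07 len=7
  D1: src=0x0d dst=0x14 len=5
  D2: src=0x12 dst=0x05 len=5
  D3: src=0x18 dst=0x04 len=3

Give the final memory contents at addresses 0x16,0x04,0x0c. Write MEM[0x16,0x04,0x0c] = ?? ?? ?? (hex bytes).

MEM[0x16,0x04,0x0c] = 49 73 ef

D0: mem[0x07..0x0d] <- [73 1d ee c6 ec ef 1b]
D1: mem[0x14..0x18] <- [1b 70 49 a6 73]
D2: mem[0x05..0x09] <- [1d ee 1b 70 49]
D3: mem[0x04..0x06] <- [73 a0 dc]
query mem[0x16]=0x49, mem[0x04]=0x73, mem[0x0c]=0xef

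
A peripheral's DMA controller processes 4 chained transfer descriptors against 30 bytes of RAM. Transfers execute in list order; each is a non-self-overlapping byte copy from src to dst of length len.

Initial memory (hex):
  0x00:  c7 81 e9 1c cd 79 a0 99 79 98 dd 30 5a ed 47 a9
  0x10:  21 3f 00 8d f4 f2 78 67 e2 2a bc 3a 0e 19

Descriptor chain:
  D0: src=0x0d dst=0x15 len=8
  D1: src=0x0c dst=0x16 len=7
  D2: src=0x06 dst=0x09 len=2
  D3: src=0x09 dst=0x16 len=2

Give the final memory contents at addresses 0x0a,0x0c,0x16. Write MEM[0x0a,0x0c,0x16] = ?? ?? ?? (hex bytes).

MEM[0x0a,0x0c,0x16] = 99 5a a0

D0: mem[0x15..0x1c] <- [ed 47 a9 21 3f 00 8d f4]
D1: mem[0x16..0x1c] <- [5a ed 47 a9 21 3f 00]
D2: mem[0x09..0x0a] <- [a0 99]
D3: mem[0x16..0x17] <- [a0 99]
query mem[0x0a]=0x99, mem[0x0c]=0x5a, mem[0x16]=0xa0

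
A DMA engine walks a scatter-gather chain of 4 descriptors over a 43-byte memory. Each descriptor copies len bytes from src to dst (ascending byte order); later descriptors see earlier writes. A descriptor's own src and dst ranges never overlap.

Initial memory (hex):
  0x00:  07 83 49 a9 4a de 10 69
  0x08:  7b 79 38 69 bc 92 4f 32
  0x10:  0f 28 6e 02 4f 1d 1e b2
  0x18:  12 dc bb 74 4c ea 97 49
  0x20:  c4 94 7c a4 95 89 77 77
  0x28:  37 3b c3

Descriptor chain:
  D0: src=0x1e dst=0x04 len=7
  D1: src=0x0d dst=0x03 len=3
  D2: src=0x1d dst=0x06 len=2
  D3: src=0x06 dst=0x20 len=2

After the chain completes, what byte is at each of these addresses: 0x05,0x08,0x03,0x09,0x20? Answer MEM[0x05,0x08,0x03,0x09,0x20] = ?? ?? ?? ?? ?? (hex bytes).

MEM[0x05,0x08,0x03,0x09,0x20] = 32 7c 92 a4 ea

D0: mem[0x04..0x0a] <- [97 49 c4 94 7c a4 95]
D1: mem[0x03..0x05] <- [92 4f 32]
D2: mem[0x06..0x07] <- [ea 97]
D3: mem[0x20..0x21] <- [ea 97]
query mem[0x05]=0x32, mem[0x08]=0x7c, mem[0x03]=0x92, mem[0x09]=0xa4, mem[0x20]=0xea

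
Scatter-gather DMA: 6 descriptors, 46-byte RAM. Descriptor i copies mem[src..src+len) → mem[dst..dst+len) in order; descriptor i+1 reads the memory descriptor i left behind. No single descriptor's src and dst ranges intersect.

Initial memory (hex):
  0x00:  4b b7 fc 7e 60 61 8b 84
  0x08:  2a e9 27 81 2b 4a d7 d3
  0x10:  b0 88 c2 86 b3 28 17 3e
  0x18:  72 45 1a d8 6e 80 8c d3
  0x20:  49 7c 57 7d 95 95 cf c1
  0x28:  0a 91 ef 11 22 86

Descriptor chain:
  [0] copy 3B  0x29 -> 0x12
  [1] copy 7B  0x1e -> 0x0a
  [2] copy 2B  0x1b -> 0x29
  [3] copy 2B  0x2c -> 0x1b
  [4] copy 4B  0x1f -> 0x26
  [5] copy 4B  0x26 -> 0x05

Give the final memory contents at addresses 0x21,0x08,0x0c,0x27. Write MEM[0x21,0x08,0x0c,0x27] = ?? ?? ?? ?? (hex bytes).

MEM[0x21,0x08,0x0c,0x27] = 7c 57 49 49

  after D0: wrote 3B at 0x12 = 91ef11
  after D1: wrote 7B at 0x0a = 8cd3497c577d95
  after D2: wrote 2B at 0x29 = d86e
  after D3: wrote 2B at 0x1b = 2286
  after D4: wrote 4B at 0x26 = d3497c57
  after D5: wrote 4B at 0x05 = d3497c57
query mem[0x21]=0x7c, mem[0x08]=0x57, mem[0x0c]=0x49, mem[0x27]=0x49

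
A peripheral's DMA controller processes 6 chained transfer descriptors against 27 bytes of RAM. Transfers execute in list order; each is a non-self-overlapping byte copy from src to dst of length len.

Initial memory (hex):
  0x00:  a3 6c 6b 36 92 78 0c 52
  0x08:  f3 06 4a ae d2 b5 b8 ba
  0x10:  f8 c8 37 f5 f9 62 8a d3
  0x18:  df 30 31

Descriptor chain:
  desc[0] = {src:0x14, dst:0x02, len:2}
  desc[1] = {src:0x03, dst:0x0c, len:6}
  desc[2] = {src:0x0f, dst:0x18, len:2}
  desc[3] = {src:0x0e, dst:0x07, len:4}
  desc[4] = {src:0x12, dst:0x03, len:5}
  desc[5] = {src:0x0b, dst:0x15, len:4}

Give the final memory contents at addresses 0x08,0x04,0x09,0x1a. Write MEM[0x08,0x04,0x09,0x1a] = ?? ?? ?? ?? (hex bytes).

#0 dst[0x02+2] := {0xf9,0x62}
#1 dst[0x0c+6] := {0x62,0x92,0x78,0x0c,0x52,0xf3}
#2 dst[0x18+2] := {0x0c,0x52}
#3 dst[0x07+4] := {0x78,0x0c,0x52,0xf3}
#4 dst[0x03+5] := {0x37,0xf5,0xf9,0x62,0x8a}
#5 dst[0x15+4] := {0xae,0x62,0x92,0x78}
query mem[0x08]=0x0c, mem[0x04]=0xf5, mem[0x09]=0x52, mem[0x1a]=0x31

MEM[0x08,0x04,0x09,0x1a] = 0c f5 52 31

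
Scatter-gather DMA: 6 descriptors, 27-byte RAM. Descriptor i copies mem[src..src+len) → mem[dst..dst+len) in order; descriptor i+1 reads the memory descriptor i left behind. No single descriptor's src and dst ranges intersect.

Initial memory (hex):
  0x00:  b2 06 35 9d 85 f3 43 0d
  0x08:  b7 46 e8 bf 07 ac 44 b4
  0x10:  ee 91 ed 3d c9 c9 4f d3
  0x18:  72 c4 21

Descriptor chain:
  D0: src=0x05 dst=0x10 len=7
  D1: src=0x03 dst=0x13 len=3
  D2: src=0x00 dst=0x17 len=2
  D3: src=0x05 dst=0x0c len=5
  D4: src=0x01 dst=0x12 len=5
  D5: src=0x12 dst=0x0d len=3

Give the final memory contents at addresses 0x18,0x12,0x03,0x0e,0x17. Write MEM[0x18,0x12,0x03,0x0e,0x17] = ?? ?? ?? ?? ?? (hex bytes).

MEM[0x18,0x12,0x03,0x0e,0x17] = 06 06 9d 35 b2

#0 dst[0x10+7] := {0xf3,0x43,0x0d,0xb7,0x46,0xe8,0xbf}
#1 dst[0x13+3] := {0x9d,0x85,0xf3}
#2 dst[0x17+2] := {0xb2,0x06}
#3 dst[0x0c+5] := {0xf3,0x43,0x0d,0xb7,0x46}
#4 dst[0x12+5] := {0x06,0x35,0x9d,0x85,0xf3}
#5 dst[0x0d+3] := {0x06,0x35,0x9d}
query mem[0x18]=0x06, mem[0x12]=0x06, mem[0x03]=0x9d, mem[0x0e]=0x35, mem[0x17]=0xb2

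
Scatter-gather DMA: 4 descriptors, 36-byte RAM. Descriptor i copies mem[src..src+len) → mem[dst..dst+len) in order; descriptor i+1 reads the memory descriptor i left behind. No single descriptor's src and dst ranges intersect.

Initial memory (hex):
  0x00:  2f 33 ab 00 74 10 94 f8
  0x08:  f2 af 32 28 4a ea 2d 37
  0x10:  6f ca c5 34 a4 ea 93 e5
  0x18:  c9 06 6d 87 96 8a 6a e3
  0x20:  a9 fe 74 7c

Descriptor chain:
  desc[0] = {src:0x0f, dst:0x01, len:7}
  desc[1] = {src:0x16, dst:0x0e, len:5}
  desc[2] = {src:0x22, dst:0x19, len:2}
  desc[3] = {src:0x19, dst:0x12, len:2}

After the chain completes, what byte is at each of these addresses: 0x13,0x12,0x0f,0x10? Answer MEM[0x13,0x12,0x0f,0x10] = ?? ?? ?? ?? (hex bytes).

MEM[0x13,0x12,0x0f,0x10] = 7c 74 e5 c9

#0 dst[0x01+7] := {0x37,0x6f,0xca,0xc5,0x34,0xa4,0xea}
#1 dst[0x0e+5] := {0x93,0xe5,0xc9,0x06,0x6d}
#2 dst[0x19+2] := {0x74,0x7c}
#3 dst[0x12+2] := {0x74,0x7c}
query mem[0x13]=0x7c, mem[0x12]=0x74, mem[0x0f]=0xe5, mem[0x10]=0xc9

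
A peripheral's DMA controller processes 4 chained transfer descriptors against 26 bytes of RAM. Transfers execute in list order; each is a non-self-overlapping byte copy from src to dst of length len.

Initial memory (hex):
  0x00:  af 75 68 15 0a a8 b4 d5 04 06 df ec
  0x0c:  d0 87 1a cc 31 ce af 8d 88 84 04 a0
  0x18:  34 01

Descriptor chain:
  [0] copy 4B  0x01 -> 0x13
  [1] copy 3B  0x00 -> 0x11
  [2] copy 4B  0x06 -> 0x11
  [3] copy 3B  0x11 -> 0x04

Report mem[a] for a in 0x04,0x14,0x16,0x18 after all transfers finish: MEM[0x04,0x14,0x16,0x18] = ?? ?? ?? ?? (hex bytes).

#0 dst[0x13+4] := {0x75,0x68,0x15,0x0a}
#1 dst[0x11+3] := {0xaf,0x75,0x68}
#2 dst[0x11+4] := {0xb4,0xd5,0x04,0x06}
#3 dst[0x04+3] := {0xb4,0xd5,0x04}
query mem[0x04]=0xb4, mem[0x14]=0x06, mem[0x16]=0x0a, mem[0x18]=0x34

MEM[0x04,0x14,0x16,0x18] = b4 06 0a 34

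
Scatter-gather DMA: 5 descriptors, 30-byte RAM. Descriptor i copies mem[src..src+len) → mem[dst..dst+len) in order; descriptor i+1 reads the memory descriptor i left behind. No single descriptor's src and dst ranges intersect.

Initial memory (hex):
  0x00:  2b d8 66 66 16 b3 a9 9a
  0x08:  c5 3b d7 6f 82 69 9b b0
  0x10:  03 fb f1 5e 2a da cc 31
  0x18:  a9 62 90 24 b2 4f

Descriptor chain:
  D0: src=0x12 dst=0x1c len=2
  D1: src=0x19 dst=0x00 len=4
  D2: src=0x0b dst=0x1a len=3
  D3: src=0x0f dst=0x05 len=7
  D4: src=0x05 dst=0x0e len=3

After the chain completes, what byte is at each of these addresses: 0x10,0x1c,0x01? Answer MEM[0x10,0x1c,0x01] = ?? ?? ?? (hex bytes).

MEM[0x10,0x1c,0x01] = fb 69 90

#0 dst[0x1c+2] := {0xf1,0x5e}
#1 dst[0x00+4] := {0x62,0x90,0x24,0xf1}
#2 dst[0x1a+3] := {0x6f,0x82,0x69}
#3 dst[0x05+7] := {0xb0,0x03,0xfb,0xf1,0x5e,0x2a,0xda}
#4 dst[0x0e+3] := {0xb0,0x03,0xfb}
query mem[0x10]=0xfb, mem[0x1c]=0x69, mem[0x01]=0x90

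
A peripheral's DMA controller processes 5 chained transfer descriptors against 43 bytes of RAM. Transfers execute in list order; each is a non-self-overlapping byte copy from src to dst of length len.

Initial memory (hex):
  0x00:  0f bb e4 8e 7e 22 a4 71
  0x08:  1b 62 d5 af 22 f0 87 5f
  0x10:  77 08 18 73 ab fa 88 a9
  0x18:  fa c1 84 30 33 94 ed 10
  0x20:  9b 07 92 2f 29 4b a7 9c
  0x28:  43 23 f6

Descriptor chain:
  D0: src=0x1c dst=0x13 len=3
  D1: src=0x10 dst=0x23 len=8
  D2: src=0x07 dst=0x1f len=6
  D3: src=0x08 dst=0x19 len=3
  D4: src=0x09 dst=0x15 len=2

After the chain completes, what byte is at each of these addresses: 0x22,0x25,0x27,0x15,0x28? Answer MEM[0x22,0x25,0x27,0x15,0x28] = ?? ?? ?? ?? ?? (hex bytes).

MEM[0x22,0x25,0x27,0x15,0x28] = d5 18 94 62 ed

D0: mem[0x13..0x15] <- [33 94 ed]
D1: mem[0x23..0x2a] <- [77 08 18 33 94 ed 88 a9]
D2: mem[0x1f..0x24] <- [71 1b 62 d5 af 22]
D3: mem[0x19..0x1b] <- [1b 62 d5]
D4: mem[0x15..0x16] <- [62 d5]
query mem[0x22]=0xd5, mem[0x25]=0x18, mem[0x27]=0x94, mem[0x15]=0x62, mem[0x28]=0xed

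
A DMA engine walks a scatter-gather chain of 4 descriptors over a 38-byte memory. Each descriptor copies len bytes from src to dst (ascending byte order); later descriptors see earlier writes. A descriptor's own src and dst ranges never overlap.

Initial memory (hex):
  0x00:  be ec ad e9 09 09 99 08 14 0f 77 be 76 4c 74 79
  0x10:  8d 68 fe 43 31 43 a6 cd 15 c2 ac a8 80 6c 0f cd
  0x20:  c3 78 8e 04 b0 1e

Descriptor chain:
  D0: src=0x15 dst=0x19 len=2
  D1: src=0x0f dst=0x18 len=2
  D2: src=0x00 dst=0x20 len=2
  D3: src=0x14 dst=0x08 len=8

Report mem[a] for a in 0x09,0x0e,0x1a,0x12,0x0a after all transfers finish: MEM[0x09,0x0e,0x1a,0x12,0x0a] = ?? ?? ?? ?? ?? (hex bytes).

D0: mem[0x19..0x1a] <- [43 a6]
D1: mem[0x18..0x19] <- [79 8d]
D2: mem[0x20..0x21] <- [be ec]
D3: mem[0x08..0x0f] <- [31 43 a6 cd 79 8d a6 a8]
query mem[0x09]=0x43, mem[0x0e]=0xa6, mem[0x1a]=0xa6, mem[0x12]=0xfe, mem[0x0a]=0xa6

MEM[0x09,0x0e,0x1a,0x12,0x0a] = 43 a6 a6 fe a6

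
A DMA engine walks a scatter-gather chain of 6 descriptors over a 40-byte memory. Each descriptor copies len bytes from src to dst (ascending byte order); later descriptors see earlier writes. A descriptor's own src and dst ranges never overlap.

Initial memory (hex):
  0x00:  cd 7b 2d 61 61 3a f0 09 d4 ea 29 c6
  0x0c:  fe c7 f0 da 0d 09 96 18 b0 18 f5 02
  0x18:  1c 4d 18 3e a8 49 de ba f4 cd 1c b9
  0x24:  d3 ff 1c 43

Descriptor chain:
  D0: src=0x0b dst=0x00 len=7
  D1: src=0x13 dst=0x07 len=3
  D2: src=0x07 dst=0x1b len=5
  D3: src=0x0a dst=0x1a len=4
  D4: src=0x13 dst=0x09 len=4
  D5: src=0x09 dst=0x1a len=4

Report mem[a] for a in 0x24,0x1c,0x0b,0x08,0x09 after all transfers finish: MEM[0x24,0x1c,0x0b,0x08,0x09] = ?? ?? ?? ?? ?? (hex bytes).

[0] 0x0b->0x00 len=7 : c6 fe c7 f0 da 0d 09
[1] 0x13->0x07 len=3 : 18 b0 18
[2] 0x07->0x1b len=5 : 18 b0 18 29 c6
[3] 0x0a->0x1a len=4 : 29 c6 fe c7
[4] 0x13->0x09 len=4 : 18 b0 18 f5
[5] 0x09->0x1a len=4 : 18 b0 18 f5
query mem[0x24]=0xd3, mem[0x1c]=0x18, mem[0x0b]=0x18, mem[0x08]=0xb0, mem[0x09]=0x18

MEM[0x24,0x1c,0x0b,0x08,0x09] = d3 18 18 b0 18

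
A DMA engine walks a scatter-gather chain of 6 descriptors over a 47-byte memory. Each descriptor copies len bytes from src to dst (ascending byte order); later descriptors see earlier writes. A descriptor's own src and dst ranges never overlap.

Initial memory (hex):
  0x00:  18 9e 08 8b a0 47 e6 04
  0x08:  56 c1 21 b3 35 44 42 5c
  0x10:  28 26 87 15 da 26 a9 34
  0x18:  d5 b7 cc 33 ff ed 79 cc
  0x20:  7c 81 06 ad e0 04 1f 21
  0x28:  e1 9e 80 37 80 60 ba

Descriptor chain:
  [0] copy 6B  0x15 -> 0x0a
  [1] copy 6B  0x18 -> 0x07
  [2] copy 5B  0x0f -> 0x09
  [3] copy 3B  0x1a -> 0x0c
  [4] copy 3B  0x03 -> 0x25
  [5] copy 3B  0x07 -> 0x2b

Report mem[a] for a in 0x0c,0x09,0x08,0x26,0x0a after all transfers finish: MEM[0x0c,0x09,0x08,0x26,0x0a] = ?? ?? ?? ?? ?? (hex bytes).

D0: mem[0x0a..0x0f] <- [26 a9 34 d5 b7 cc]
D1: mem[0x07..0x0c] <- [d5 b7 cc 33 ff ed]
D2: mem[0x09..0x0d] <- [cc 28 26 87 15]
D3: mem[0x0c..0x0e] <- [cc 33 ff]
D4: mem[0x25..0x27] <- [8b a0 47]
D5: mem[0x2b..0x2d] <- [d5 b7 cc]
query mem[0x0c]=0xcc, mem[0x09]=0xcc, mem[0x08]=0xb7, mem[0x26]=0xa0, mem[0x0a]=0x28

MEM[0x0c,0x09,0x08,0x26,0x0a] = cc cc b7 a0 28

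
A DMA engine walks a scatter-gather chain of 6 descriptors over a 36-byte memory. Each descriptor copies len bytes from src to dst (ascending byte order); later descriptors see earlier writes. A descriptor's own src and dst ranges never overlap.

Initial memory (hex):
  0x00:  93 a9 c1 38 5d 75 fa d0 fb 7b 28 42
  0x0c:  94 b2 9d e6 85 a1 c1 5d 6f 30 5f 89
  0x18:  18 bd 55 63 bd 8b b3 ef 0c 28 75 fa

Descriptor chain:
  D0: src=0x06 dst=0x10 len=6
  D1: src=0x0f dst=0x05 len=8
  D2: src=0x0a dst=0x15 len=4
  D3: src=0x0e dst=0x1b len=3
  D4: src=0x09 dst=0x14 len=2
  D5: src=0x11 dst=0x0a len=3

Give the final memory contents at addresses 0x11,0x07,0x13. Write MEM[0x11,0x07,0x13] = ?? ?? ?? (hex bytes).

  after D0: wrote 6B at 0x10 = fad0fb7b2842
  after D1: wrote 8B at 0x05 = e6fad0fb7b28425f
  after D2: wrote 4B at 0x15 = 28425fb2
  after D3: wrote 3B at 0x1b = 9de6fa
  after D4: wrote 2B at 0x14 = 7b28
  after D5: wrote 3B at 0x0a = d0fb7b
query mem[0x11]=0xd0, mem[0x07]=0xd0, mem[0x13]=0x7b

MEM[0x11,0x07,0x13] = d0 d0 7b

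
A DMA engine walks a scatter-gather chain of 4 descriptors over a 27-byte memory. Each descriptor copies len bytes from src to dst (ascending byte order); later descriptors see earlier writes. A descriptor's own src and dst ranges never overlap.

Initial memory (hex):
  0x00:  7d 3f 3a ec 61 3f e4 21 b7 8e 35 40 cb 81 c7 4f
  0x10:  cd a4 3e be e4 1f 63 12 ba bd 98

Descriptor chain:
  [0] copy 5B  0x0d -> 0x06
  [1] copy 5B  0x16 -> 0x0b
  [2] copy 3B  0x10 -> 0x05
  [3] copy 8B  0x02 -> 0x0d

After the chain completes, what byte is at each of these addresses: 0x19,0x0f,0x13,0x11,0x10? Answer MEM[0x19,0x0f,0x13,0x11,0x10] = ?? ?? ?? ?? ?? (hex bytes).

#0 dst[0x06+5] := {0x81,0xc7,0x4f,0xcd,0xa4}
#1 dst[0x0b+5] := {0x63,0x12,0xba,0xbd,0x98}
#2 dst[0x05+3] := {0xcd,0xa4,0x3e}
#3 dst[0x0d+8] := {0x3a,0xec,0x61,0xcd,0xa4,0x3e,0x4f,0xcd}
query mem[0x19]=0xbd, mem[0x0f]=0x61, mem[0x13]=0x4f, mem[0x11]=0xa4, mem[0x10]=0xcd

MEM[0x19,0x0f,0x13,0x11,0x10] = bd 61 4f a4 cd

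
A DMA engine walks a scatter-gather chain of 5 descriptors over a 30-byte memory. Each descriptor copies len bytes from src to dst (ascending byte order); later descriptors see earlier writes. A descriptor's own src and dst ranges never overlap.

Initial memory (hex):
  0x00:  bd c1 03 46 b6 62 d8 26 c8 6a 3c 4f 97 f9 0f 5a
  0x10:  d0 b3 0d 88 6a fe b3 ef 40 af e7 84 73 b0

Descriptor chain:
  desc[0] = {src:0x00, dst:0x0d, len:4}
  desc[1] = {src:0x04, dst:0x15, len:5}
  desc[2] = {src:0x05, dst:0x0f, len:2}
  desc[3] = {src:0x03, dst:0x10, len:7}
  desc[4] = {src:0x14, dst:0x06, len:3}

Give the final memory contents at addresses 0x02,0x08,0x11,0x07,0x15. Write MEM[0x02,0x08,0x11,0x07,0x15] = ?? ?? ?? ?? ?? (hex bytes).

#0 dst[0x0d+4] := {0xbd,0xc1,0x03,0x46}
#1 dst[0x15+5] := {0xb6,0x62,0xd8,0x26,0xc8}
#2 dst[0x0f+2] := {0x62,0xd8}
#3 dst[0x10+7] := {0x46,0xb6,0x62,0xd8,0x26,0xc8,0x6a}
#4 dst[0x06+3] := {0x26,0xc8,0x6a}
query mem[0x02]=0x03, mem[0x08]=0x6a, mem[0x11]=0xb6, mem[0x07]=0xc8, mem[0x15]=0xc8

MEM[0x02,0x08,0x11,0x07,0x15] = 03 6a b6 c8 c8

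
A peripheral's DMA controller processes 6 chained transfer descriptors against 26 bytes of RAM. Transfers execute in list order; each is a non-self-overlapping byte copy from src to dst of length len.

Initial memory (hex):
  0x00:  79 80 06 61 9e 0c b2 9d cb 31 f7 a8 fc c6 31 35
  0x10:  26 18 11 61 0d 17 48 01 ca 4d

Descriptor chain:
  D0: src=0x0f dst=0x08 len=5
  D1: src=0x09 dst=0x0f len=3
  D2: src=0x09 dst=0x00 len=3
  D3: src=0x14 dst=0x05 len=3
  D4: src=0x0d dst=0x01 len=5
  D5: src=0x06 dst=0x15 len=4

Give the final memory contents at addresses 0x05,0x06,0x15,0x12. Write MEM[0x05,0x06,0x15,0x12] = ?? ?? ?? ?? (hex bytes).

MEM[0x05,0x06,0x15,0x12] = 11 17 17 11

[0] 0x0f->0x08 len=5 : 35 26 18 11 61
[1] 0x09->0x0f len=3 : 26 18 11
[2] 0x09->0x00 len=3 : 26 18 11
[3] 0x14->0x05 len=3 : 0d 17 48
[4] 0x0d->0x01 len=5 : c6 31 26 18 11
[5] 0x06->0x15 len=4 : 17 48 35 26
query mem[0x05]=0x11, mem[0x06]=0x17, mem[0x15]=0x17, mem[0x12]=0x11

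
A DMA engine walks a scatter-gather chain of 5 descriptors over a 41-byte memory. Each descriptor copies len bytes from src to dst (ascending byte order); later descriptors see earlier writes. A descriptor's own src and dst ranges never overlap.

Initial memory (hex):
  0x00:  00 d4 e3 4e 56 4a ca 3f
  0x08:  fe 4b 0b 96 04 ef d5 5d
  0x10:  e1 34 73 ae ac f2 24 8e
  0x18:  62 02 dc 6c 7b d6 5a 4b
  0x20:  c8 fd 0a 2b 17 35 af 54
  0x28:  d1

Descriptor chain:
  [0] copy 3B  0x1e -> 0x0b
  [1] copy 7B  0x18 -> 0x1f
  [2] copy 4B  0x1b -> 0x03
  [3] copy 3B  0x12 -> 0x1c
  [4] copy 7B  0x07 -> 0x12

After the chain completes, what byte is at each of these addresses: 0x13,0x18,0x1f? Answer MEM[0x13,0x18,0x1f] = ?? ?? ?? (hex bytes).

#0 dst[0x0b+3] := {0x5a,0x4b,0xc8}
#1 dst[0x1f+7] := {0x62,0x02,0xdc,0x6c,0x7b,0xd6,0x5a}
#2 dst[0x03+4] := {0x6c,0x7b,0xd6,0x5a}
#3 dst[0x1c+3] := {0x73,0xae,0xac}
#4 dst[0x12+7] := {0x3f,0xfe,0x4b,0x0b,0x5a,0x4b,0xc8}
query mem[0x13]=0xfe, mem[0x18]=0xc8, mem[0x1f]=0x62

MEM[0x13,0x18,0x1f] = fe c8 62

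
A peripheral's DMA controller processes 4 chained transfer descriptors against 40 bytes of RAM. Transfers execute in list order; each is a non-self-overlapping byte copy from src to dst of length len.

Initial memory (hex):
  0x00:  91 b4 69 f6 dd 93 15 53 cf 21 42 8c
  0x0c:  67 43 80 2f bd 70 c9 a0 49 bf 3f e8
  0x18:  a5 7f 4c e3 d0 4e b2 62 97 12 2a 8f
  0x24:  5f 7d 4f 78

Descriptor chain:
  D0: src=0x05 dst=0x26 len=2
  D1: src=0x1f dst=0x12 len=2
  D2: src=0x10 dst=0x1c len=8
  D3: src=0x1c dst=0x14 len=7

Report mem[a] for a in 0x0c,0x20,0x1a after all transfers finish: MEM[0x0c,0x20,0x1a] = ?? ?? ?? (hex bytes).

MEM[0x0c,0x20,0x1a] = 67 49 3f

  after D0: wrote 2B at 0x26 = 9315
  after D1: wrote 2B at 0x12 = 6297
  after D2: wrote 8B at 0x1c = bd70629749bf3fe8
  after D3: wrote 7B at 0x14 = bd70629749bf3f
query mem[0x0c]=0x67, mem[0x20]=0x49, mem[0x1a]=0x3f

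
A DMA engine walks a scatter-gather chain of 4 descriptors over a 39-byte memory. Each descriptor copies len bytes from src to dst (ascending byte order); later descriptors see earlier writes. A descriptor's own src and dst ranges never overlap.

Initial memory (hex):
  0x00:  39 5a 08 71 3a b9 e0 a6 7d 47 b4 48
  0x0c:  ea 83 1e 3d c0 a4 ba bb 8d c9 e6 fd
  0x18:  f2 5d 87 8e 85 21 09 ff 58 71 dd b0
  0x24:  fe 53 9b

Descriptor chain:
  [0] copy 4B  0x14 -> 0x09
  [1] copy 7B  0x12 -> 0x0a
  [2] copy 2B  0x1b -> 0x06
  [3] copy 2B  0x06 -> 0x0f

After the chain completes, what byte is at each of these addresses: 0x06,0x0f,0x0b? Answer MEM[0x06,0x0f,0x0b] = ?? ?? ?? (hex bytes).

#0 dst[0x09+4] := {0x8d,0xc9,0xe6,0xfd}
#1 dst[0x0a+7] := {0xba,0xbb,0x8d,0xc9,0xe6,0xfd,0xf2}
#2 dst[0x06+2] := {0x8e,0x85}
#3 dst[0x0f+2] := {0x8e,0x85}
query mem[0x06]=0x8e, mem[0x0f]=0x8e, mem[0x0b]=0xbb

MEM[0x06,0x0f,0x0b] = 8e 8e bb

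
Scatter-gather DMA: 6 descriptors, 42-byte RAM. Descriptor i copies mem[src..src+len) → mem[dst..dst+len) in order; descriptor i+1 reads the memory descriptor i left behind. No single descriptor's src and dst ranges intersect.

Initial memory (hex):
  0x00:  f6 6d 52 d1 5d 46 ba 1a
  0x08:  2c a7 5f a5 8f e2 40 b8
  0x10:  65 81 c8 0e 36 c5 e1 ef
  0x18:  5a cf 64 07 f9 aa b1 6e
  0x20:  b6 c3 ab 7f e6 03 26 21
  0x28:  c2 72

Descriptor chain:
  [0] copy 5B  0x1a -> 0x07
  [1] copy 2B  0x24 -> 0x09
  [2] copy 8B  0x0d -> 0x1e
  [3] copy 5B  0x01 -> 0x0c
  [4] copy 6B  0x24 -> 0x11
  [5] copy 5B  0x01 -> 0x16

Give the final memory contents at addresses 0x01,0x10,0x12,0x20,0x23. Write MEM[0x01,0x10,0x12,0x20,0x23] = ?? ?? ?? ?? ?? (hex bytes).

D0: mem[0x07..0x0b] <- [64 07 f9 aa b1]
D1: mem[0x09..0x0a] <- [e6 03]
D2: mem[0x1e..0x25] <- [e2 40 b8 65 81 c8 0e 36]
D3: mem[0x0c..0x10] <- [6d 52 d1 5d 46]
D4: mem[0x11..0x16] <- [0e 36 26 21 c2 72]
D5: mem[0x16..0x1a] <- [6d 52 d1 5d 46]
query mem[0x01]=0x6d, mem[0x10]=0x46, mem[0x12]=0x36, mem[0x20]=0xb8, mem[0x23]=0xc8

MEM[0x01,0x10,0x12,0x20,0x23] = 6d 46 36 b8 c8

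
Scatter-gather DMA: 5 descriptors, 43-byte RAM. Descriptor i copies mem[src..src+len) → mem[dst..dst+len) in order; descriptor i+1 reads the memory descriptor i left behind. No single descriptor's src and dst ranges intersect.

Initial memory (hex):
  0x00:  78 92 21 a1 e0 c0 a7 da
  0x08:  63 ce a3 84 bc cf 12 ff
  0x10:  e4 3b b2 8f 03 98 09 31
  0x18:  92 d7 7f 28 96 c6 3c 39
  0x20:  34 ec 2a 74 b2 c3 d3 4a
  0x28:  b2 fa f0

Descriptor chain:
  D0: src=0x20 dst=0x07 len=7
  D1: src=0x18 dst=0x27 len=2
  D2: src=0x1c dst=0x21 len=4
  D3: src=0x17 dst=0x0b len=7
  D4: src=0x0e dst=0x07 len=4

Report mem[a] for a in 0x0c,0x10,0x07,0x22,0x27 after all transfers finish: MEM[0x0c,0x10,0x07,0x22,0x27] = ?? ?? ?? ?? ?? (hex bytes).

[0] 0x20->0x07 len=7 : 34 ec 2a 74 b2 c3 d3
[1] 0x18->0x27 len=2 : 92 d7
[2] 0x1c->0x21 len=4 : 96 c6 3c 39
[3] 0x17->0x0b len=7 : 31 92 d7 7f 28 96 c6
[4] 0x0e->0x07 len=4 : 7f 28 96 c6
query mem[0x0c]=0x92, mem[0x10]=0x96, mem[0x07]=0x7f, mem[0x22]=0xc6, mem[0x27]=0x92

MEM[0x0c,0x10,0x07,0x22,0x27] = 92 96 7f c6 92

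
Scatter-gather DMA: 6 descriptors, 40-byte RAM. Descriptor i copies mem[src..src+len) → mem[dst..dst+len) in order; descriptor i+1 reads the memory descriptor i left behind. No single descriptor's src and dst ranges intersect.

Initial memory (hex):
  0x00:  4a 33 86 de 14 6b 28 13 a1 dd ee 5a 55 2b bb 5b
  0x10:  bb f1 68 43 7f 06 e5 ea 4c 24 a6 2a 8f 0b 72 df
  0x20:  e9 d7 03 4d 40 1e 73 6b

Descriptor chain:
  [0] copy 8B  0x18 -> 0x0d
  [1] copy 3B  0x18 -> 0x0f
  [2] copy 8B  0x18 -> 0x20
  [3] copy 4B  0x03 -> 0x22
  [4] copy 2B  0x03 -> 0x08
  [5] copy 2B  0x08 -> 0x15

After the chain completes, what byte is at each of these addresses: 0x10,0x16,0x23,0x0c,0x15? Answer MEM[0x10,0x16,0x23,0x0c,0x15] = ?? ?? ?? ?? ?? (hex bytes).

MEM[0x10,0x16,0x23,0x0c,0x15] = 24 14 14 55 de

#0 dst[0x0d+8] := {0x4c,0x24,0xa6,0x2a,0x8f,0x0b,0x72,0xdf}
#1 dst[0x0f+3] := {0x4c,0x24,0xa6}
#2 dst[0x20+8] := {0x4c,0x24,0xa6,0x2a,0x8f,0x0b,0x72,0xdf}
#3 dst[0x22+4] := {0xde,0x14,0x6b,0x28}
#4 dst[0x08+2] := {0xde,0x14}
#5 dst[0x15+2] := {0xde,0x14}
query mem[0x10]=0x24, mem[0x16]=0x14, mem[0x23]=0x14, mem[0x0c]=0x55, mem[0x15]=0xde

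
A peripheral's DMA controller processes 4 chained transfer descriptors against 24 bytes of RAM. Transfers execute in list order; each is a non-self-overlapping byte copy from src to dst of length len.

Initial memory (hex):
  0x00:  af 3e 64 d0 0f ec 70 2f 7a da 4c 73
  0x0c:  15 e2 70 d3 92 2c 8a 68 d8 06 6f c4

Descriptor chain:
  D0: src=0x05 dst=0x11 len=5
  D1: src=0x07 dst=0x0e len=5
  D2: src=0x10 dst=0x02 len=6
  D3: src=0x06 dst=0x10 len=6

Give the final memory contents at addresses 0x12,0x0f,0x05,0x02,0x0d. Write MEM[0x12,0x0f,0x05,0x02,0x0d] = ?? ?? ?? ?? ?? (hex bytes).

MEM[0x12,0x0f,0x05,0x02,0x0d] = 7a 7a 2f da e2

[0] 0x05->0x11 len=5 : ec 70 2f 7a da
[1] 0x07->0x0e len=5 : 2f 7a da 4c 73
[2] 0x10->0x02 len=6 : da 4c 73 2f 7a da
[3] 0x06->0x10 len=6 : 7a da 7a da 4c 73
query mem[0x12]=0x7a, mem[0x0f]=0x7a, mem[0x05]=0x2f, mem[0x02]=0xda, mem[0x0d]=0xe2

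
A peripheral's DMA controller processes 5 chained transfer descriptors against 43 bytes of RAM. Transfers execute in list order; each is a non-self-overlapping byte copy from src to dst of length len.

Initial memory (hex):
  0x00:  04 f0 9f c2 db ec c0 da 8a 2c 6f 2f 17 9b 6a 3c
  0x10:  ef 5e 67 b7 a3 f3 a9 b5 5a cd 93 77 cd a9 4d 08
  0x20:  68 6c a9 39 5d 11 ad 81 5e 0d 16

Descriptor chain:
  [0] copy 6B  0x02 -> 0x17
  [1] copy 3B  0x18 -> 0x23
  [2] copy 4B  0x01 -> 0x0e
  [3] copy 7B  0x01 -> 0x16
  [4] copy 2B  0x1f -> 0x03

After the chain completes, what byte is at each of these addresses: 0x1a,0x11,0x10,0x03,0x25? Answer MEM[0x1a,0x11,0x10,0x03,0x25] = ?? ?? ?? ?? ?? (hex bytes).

MEM[0x1a,0x11,0x10,0x03,0x25] = ec db c2 08 ec

[0] 0x02->0x17 len=6 : 9f c2 db ec c0 da
[1] 0x18->0x23 len=3 : c2 db ec
[2] 0x01->0x0e len=4 : f0 9f c2 db
[3] 0x01->0x16 len=7 : f0 9f c2 db ec c0 da
[4] 0x1f->0x03 len=2 : 08 68
query mem[0x1a]=0xec, mem[0x11]=0xdb, mem[0x10]=0xc2, mem[0x03]=0x08, mem[0x25]=0xec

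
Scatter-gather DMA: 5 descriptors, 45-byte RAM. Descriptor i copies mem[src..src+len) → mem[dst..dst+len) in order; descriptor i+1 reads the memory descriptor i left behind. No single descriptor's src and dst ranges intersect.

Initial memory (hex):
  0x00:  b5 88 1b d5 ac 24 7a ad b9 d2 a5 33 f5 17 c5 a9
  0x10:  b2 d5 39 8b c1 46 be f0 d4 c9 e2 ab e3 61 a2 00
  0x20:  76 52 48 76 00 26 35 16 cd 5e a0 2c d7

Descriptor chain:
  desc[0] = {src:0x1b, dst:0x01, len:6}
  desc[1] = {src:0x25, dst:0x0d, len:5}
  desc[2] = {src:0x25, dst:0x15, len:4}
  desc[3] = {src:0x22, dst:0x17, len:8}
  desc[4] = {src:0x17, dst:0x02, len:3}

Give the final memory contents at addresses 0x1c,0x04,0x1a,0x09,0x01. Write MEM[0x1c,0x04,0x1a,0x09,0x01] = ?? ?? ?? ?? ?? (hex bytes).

[0] 0x1b->0x01 len=6 : ab e3 61 a2 00 76
[1] 0x25->0x0d len=5 : 26 35 16 cd 5e
[2] 0x25->0x15 len=4 : 26 35 16 cd
[3] 0x22->0x17 len=8 : 48 76 00 26 35 16 cd 5e
[4] 0x17->0x02 len=3 : 48 76 00
query mem[0x1c]=0x16, mem[0x04]=0x00, mem[0x1a]=0x26, mem[0x09]=0xd2, mem[0x01]=0xab

MEM[0x1c,0x04,0x1a,0x09,0x01] = 16 00 26 d2 ab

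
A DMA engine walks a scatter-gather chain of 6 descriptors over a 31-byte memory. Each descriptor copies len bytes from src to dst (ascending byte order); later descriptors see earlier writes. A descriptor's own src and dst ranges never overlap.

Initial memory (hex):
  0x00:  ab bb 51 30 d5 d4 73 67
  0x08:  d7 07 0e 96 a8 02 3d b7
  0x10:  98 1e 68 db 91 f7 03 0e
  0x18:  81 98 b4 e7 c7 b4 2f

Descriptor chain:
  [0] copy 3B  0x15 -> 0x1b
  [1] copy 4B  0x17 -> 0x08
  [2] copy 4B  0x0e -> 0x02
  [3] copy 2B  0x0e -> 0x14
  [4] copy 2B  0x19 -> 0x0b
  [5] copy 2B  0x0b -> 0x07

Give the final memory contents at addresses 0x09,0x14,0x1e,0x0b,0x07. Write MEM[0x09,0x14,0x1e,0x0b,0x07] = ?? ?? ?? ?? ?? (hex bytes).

[0] 0x15->0x1b len=3 : f7 03 0e
[1] 0x17->0x08 len=4 : 0e 81 98 b4
[2] 0x0e->0x02 len=4 : 3d b7 98 1e
[3] 0x0e->0x14 len=2 : 3d b7
[4] 0x19->0x0b len=2 : 98 b4
[5] 0x0b->0x07 len=2 : 98 b4
query mem[0x09]=0x81, mem[0x14]=0x3d, mem[0x1e]=0x2f, mem[0x0b]=0x98, mem[0x07]=0x98

MEM[0x09,0x14,0x1e,0x0b,0x07] = 81 3d 2f 98 98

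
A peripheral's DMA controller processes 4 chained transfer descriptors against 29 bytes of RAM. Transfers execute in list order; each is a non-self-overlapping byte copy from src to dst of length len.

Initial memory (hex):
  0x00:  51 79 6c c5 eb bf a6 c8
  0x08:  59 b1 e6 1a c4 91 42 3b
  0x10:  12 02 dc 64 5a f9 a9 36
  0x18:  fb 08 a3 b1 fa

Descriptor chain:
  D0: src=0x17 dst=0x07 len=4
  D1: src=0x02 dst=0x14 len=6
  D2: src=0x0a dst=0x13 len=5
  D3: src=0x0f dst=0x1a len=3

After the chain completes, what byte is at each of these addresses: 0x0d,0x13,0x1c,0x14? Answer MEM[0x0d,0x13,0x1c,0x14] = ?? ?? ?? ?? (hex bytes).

MEM[0x0d,0x13,0x1c,0x14] = 91 a3 02 1a

  after D0: wrote 4B at 0x07 = 36fb08a3
  after D1: wrote 6B at 0x14 = 6cc5ebbfa636
  after D2: wrote 5B at 0x13 = a31ac49142
  after D3: wrote 3B at 0x1a = 3b1202
query mem[0x0d]=0x91, mem[0x13]=0xa3, mem[0x1c]=0x02, mem[0x14]=0x1a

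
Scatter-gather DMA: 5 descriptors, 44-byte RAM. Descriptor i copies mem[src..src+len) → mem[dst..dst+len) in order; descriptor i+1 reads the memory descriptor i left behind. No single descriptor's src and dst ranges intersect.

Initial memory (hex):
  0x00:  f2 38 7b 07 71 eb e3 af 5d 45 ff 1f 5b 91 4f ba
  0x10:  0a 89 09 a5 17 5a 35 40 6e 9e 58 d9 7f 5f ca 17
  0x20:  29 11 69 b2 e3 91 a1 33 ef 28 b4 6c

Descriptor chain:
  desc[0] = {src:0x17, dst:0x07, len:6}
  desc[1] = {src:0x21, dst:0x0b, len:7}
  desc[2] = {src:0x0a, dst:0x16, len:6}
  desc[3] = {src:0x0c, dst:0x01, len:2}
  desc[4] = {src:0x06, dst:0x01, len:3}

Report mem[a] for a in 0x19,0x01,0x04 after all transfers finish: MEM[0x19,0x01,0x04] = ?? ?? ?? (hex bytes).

MEM[0x19,0x01,0x04] = b2 e3 71

[0] 0x17->0x07 len=6 : 40 6e 9e 58 d9 7f
[1] 0x21->0x0b len=7 : 11 69 b2 e3 91 a1 33
[2] 0x0a->0x16 len=6 : 58 11 69 b2 e3 91
[3] 0x0c->0x01 len=2 : 69 b2
[4] 0x06->0x01 len=3 : e3 40 6e
query mem[0x19]=0xb2, mem[0x01]=0xe3, mem[0x04]=0x71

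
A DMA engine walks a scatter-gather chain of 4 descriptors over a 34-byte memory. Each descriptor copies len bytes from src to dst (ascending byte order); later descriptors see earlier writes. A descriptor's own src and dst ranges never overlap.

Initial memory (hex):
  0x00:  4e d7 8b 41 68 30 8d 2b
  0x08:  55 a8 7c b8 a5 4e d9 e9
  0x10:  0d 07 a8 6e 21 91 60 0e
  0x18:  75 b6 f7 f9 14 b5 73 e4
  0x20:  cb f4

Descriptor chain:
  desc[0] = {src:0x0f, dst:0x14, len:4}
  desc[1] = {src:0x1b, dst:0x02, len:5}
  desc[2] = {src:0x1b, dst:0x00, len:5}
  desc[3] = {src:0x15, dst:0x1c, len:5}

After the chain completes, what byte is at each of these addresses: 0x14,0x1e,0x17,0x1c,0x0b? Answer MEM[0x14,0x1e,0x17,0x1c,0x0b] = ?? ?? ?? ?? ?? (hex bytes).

  after D0: wrote 4B at 0x14 = e90d07a8
  after D1: wrote 5B at 0x02 = f914b573e4
  after D2: wrote 5B at 0x00 = f914b573e4
  after D3: wrote 5B at 0x1c = 0d07a875b6
query mem[0x14]=0xe9, mem[0x1e]=0xa8, mem[0x17]=0xa8, mem[0x1c]=0x0d, mem[0x0b]=0xb8

MEM[0x14,0x1e,0x17,0x1c,0x0b] = e9 a8 a8 0d b8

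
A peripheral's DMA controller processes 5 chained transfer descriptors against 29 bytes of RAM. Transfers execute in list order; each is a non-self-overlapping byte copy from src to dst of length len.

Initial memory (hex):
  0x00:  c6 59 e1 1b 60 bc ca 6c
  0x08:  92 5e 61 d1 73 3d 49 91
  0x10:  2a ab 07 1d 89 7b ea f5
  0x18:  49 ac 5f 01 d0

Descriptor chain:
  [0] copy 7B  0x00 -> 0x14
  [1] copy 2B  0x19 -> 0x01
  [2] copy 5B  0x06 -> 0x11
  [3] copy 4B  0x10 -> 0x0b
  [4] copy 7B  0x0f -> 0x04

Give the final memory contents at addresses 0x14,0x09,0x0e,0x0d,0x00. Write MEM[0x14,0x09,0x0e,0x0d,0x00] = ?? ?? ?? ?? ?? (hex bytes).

MEM[0x14,0x09,0x0e,0x0d,0x00] = 5e 5e 92 6c c6

  after D0: wrote 7B at 0x14 = c659e11b60bcca
  after D1: wrote 2B at 0x01 = bcca
  after D2: wrote 5B at 0x11 = ca6c925e61
  after D3: wrote 4B at 0x0b = 2aca6c92
  after D4: wrote 7B at 0x04 = 912aca6c925e61
query mem[0x14]=0x5e, mem[0x09]=0x5e, mem[0x0e]=0x92, mem[0x0d]=0x6c, mem[0x00]=0xc6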